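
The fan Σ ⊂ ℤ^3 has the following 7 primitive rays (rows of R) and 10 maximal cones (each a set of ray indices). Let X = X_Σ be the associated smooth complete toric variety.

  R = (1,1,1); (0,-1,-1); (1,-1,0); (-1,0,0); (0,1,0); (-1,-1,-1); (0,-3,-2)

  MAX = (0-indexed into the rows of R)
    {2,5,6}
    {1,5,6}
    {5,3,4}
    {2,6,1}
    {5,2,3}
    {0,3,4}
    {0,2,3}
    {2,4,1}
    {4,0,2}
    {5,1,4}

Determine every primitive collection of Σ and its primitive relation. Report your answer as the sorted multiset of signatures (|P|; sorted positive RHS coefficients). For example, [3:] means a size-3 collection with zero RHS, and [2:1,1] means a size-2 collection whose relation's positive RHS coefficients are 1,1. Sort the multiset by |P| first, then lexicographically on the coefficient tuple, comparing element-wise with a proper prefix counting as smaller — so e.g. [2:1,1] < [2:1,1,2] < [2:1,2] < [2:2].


The 9 primitive collections of Σ (r=7, n=3):

  {0,5}:  v_{0} + v_{5} = 0  ⟹  sig = [2:]
  {1,3}:  v_{1} + v_{3} = v_{5}  ⟹  sig = [2:1]
  {0,1}:  v_{0} + v_{1} = v_{2} + v_{4}  ⟹  sig = [2:1,1]
  {0,6}:  v_{0} + v_{6} = v_{1} + v_{2}  ⟹  sig = [2:1,1]
  {3,6}:  v_{3} + v_{6} = v_{2} + 2·v_{5}  ⟹  sig = [2:1,2]
  {4,6}:  v_{4} + v_{6} = 2·v_{1}  ⟹  sig = [2:2]
  {2,3,4}:  v_{2} + v_{3} + v_{4} = 0  ⟹  sig = [3:]
  {1,2,5}:  v_{1} + v_{2} + v_{5} = v_{6}  ⟹  sig = [3:1]
  {2,4,5}:  v_{2} + v_{4} + v_{5} = v_{1}  ⟹  sig = [3:1]

Hence PRS(X_Σ) =
{ [2:],  [2:1],  [2:1,1] ×2,  [2:1,2],  [2:2],  [3:],  [3:1] ×2 }


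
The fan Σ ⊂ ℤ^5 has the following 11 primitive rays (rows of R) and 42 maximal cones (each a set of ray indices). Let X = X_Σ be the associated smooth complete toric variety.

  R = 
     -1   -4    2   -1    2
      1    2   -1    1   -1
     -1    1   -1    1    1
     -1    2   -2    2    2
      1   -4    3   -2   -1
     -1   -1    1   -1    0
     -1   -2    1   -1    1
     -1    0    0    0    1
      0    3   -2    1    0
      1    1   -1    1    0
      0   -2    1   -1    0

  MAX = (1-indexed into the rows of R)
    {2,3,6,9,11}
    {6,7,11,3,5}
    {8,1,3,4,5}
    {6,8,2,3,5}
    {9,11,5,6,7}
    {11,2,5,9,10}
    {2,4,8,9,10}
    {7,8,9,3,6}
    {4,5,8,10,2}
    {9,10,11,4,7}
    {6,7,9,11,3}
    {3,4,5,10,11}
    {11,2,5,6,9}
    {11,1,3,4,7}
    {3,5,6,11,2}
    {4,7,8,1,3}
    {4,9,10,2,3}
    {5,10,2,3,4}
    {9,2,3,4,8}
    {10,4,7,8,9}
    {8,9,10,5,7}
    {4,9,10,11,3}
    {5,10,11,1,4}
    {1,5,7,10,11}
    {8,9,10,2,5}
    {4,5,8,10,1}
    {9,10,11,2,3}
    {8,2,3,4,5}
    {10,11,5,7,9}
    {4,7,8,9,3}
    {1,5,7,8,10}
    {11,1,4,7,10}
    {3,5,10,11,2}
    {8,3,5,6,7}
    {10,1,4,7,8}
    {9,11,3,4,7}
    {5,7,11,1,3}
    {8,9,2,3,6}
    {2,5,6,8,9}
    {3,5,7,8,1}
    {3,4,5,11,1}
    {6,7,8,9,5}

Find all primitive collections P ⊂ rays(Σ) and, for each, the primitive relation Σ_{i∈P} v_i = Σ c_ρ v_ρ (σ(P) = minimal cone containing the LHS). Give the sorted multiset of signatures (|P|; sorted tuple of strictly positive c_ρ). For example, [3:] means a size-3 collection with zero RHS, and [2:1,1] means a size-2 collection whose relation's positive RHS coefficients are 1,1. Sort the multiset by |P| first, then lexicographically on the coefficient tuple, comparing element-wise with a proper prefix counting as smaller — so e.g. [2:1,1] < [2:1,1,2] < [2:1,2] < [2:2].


Σ has 14 primitive collections:

  • {2,7}:  v_{2} + v_{7} = 0  so sig = [2:]
  • {6,10}:  v_{6} + v_{10} = 0  so sig = [2:]
  • {8,11}:  v_{8} + v_{11} = v_{7}  so sig = [2:1]
  • {1,2}:  v_{1} + v_{2} = v_{4} + v_{5}  so sig = [2:1,1]
  • {4,6}:  v_{4} + v_{6} = v_{3} + v_{8}  so sig = [2:1,1]
  • {1,9}:  v_{1} + v_{9} = v_{7} + v_{8} + v_{10}  so sig = [2:1,1,1]
  • {1,6}:  v_{1} + v_{6} = v_{3} + v_{5} + v_{7} + v_{8}  so sig = [2:1,1,1,1]
  • {3,5,9}:  v_{3} + v_{5} + v_{9} = 0  so sig = [3:]
  • {3,8,10}:  v_{3} + v_{8} + v_{10} = v_{4}  so sig = [3:1]
  • {4,5,7}:  v_{4} + v_{5} + v_{7} = v_{1}  so sig = [3:1]
  • {2,4,11}:  v_{2} + v_{4} + v_{11} = v_{3} + v_{10}  so sig = [3:1,1]
  • {3,7,10}:  v_{3} + v_{7} + v_{10} = v_{4} + v_{11}  so sig = [3:1,1]
  • {4,5,9}:  v_{4} + v_{5} + v_{9} = v_{8} + v_{10}  so sig = [3:1,1]
  • {1,3,10}:  v_{1} + v_{3} + v_{10} = 2·v_{4} + v_{5} + v_{11}  so sig = [3:1,1,2]

Sorted signature multiset PRS(X):
[[2:], [2:], [2:1], [2:1,1], [2:1,1], [2:1,1,1], [2:1,1,1,1], [3:], [3:1], [3:1], [3:1,1], [3:1,1], [3:1,1], [3:1,1,2]]


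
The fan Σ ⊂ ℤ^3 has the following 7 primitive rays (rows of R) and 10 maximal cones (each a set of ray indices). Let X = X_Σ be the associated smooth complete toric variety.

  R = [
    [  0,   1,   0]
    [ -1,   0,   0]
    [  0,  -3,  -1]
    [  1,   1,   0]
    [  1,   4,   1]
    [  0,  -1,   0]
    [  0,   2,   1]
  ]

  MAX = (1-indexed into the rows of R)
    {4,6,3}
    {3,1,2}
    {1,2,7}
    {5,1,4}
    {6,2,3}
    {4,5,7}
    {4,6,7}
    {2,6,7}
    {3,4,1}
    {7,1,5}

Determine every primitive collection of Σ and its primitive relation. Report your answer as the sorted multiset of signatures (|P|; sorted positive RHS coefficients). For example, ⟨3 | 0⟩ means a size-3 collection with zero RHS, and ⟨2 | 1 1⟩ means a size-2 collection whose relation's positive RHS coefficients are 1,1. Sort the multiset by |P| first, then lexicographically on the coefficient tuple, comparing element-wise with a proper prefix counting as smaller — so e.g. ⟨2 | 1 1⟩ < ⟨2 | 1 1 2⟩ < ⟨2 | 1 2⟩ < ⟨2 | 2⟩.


7 collections generate NE(X_Σ); each relation:

  P={1,6}:  v_{1} + v_{6} = 0  ⇒ sig = ⟨2 | 0⟩
  P={2,4}:  v_{2} + v_{4} = v_{1}  ⇒ sig = ⟨2 | 1⟩
  P={3,5}:  v_{3} + v_{5} = v_{4}  ⇒ sig = ⟨2 | 1⟩
  P={3,7}:  v_{3} + v_{7} = v_{6}  ⇒ sig = ⟨2 | 1⟩
  P={5,6}:  v_{5} + v_{6} = v_{4} + v_{7}  ⇒ sig = ⟨2 | 1 1⟩
  P={2,5}:  v_{2} + v_{5} = 2·v_{1} + v_{7}  ⇒ sig = ⟨2 | 1 2⟩
  P={1,4,7}:  v_{1} + v_{4} + v_{7} = v_{5}  ⇒ sig = ⟨3 | 1⟩

Signatures (|P|; sorted positive RHS coefficients), sorted:
    ⟨2 | 0⟩
    ⟨2 | 1⟩
    ⟨2 | 1⟩
    ⟨2 | 1⟩
    ⟨2 | 1 1⟩
    ⟨2 | 1 2⟩
    ⟨3 | 1⟩


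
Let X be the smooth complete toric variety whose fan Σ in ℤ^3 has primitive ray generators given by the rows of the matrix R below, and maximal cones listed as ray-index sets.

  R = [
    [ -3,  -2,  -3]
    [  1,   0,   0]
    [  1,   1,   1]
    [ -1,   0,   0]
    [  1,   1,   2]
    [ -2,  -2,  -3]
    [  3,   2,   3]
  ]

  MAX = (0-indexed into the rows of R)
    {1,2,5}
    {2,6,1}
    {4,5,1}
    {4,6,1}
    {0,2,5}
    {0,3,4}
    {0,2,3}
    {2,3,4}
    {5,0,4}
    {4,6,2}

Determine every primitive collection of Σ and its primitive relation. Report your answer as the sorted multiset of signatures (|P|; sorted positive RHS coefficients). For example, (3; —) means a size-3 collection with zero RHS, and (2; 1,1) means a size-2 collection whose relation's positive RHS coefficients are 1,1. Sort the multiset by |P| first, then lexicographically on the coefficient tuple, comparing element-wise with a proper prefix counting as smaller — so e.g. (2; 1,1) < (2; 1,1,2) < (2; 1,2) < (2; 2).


Minimal non-faces — 9 found among 7 rays, 10 max cones:

  P = {0,6}:  v_{0} + v_{6} = 0 — sig = (2; —)
  P = {1,3}:  v_{1} + v_{3} = 0 — sig = (2; —)
  P = {0,1}:  v_{0} + v_{1} = v_{5} — sig = (2; 1)
  P = {3,5}:  v_{3} + v_{5} = v_{0} — sig = (2; 1)
  P = {5,6}:  v_{5} + v_{6} = v_{1} — sig = (2; 1)
  P = {3,6}:  v_{3} + v_{6} = v_{2} + v_{4} — sig = (2; 1,1)
  P = {2,4,5}:  v_{2} + v_{4} + v_{5} = 0 — sig = (3; —)
  P = {0,2,4}:  v_{0} + v_{2} + v_{4} = v_{3} — sig = (3; 1)
  P = {1,2,4}:  v_{1} + v_{2} + v_{4} = v_{6} — sig = (3; 1)

Sorted signature multiset PRS(X):
{ (2; —) ×2,  (2; 1) ×3,  (2; 1,1),  (3; —),  (3; 1) ×2 }


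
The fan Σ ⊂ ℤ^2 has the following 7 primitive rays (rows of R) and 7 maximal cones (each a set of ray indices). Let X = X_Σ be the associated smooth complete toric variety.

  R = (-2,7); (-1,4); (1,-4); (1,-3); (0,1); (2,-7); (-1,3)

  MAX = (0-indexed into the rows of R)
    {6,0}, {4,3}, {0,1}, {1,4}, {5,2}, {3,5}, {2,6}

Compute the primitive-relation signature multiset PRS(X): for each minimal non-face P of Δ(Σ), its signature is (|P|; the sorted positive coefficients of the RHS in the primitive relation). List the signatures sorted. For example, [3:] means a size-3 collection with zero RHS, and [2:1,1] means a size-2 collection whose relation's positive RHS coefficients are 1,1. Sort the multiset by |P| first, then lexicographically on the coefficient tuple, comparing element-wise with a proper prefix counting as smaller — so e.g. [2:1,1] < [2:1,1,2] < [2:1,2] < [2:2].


14 collections generate NE(X_Σ); each relation:

  • {0,5}:  v_{0} + v_{5} = 0  ⇒ sig = [2:]
  • {1,2}:  v_{1} + v_{2} = 0  ⇒ sig = [2:]
  • {3,6}:  v_{3} + v_{6} = 0  ⇒ sig = [2:]
  • {0,2}:  v_{0} + v_{2} = v_{6}  ⇒ sig = [2:1]
  • {0,3}:  v_{0} + v_{3} = v_{1}  ⇒ sig = [2:1]
  • {1,3}:  v_{1} + v_{3} = v_{4}  ⇒ sig = [2:1]
  • {1,5}:  v_{1} + v_{5} = v_{3}  ⇒ sig = [2:1]
  • {1,6}:  v_{1} + v_{6} = v_{0}  ⇒ sig = [2:1]
  • {2,3}:  v_{2} + v_{3} = v_{5}  ⇒ sig = [2:1]
  • {2,4}:  v_{2} + v_{4} = v_{3}  ⇒ sig = [2:1]
  • {4,6}:  v_{4} + v_{6} = v_{1}  ⇒ sig = [2:1]
  • {5,6}:  v_{5} + v_{6} = v_{2}  ⇒ sig = [2:1]
  • {0,4}:  v_{0} + v_{4} = 2·v_{1}  ⇒ sig = [2:2]
  • {4,5}:  v_{4} + v_{5} = 2·v_{3}  ⇒ sig = [2:2]

so the primitive-relation signature multiset is
[[2:], [2:], [2:], [2:1], [2:1], [2:1], [2:1], [2:1], [2:1], [2:1], [2:1], [2:1], [2:2], [2:2]]


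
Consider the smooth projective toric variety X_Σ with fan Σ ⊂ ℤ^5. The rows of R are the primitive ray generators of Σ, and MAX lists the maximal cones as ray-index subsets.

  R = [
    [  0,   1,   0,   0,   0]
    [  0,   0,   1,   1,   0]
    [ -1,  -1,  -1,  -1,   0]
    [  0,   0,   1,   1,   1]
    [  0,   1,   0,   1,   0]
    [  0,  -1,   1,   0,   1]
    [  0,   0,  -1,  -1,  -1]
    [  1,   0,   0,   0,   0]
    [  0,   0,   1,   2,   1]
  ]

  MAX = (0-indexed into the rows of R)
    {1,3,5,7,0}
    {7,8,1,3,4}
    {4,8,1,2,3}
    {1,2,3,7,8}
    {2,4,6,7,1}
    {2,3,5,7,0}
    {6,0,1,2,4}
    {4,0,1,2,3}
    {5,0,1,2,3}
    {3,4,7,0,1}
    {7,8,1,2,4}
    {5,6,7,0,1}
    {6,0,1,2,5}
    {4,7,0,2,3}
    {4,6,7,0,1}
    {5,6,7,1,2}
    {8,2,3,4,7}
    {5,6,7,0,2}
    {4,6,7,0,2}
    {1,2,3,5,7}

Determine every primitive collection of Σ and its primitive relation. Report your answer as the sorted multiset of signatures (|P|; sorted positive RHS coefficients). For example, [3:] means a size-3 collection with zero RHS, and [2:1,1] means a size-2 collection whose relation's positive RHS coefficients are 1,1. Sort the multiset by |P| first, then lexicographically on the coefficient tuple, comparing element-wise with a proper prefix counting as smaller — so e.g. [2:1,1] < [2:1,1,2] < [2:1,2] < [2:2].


Minimal non-faces — 7 found among 9 rays, 20 max cones:

  • {3,6}:  v_{3} + v_{6} = 0 ; sig = [2:]
  • {4,5}:  v_{4} + v_{5} = v_{3} ; sig = [2:1]
  • {0,8}:  v_{0} + v_{8} = v_{3} + v_{4} ; sig = [2:1,1]
  • {6,8}:  v_{6} + v_{8} = v_{1} + v_{2} + v_{4} + v_{7} ; sig = [2:1,1,1,1]
  • {5,8}:  v_{5} + v_{8} = v_{1} + v_{2} + 2·v_{3} + v_{7} ; sig = [2:1,1,1,2]
  • {0,1,2,7}:  v_{0} + v_{1} + v_{2} + v_{7} = 0 ; sig = [4:]
  • {1,2,3,4,7}:  v_{1} + v_{2} + v_{3} + v_{4} + v_{7} = v_{8} ; sig = [5:1]

so the primitive-relation signature multiset is
    |P|=2: 5 collections, coeffs (), (1), (1,1), (1,1,1,1), (1,1,1,2)
    |P|=4: 1 collection, coeffs ()
    |P|=5: 1 collection, coeffs (1)


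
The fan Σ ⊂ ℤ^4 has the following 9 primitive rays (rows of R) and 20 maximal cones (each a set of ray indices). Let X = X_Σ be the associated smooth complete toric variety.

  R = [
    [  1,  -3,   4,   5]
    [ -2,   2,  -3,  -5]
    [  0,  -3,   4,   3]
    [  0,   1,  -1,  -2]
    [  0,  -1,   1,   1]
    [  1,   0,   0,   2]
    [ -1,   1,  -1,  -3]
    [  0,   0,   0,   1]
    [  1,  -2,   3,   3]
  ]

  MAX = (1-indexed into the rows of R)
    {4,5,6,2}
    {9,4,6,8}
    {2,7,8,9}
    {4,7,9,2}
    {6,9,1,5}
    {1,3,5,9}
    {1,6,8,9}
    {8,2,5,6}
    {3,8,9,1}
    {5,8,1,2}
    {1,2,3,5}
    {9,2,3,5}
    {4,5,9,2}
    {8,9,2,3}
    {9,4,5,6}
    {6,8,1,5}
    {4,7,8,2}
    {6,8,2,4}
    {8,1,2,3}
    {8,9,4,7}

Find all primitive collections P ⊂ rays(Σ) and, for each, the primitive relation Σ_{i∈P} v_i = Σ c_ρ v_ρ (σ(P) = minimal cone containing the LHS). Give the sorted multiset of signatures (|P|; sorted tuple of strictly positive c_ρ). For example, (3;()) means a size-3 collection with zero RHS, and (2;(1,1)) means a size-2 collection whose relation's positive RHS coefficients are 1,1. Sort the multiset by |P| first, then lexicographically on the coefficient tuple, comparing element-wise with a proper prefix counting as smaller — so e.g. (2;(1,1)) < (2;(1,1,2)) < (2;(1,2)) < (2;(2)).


14 minimal non-faces of Δ(Σ) (on 9 rays):

  • {1,4}:  v_{1} + v_{4} = v_{9} ; sig = (2;(1))
  • {3,6}:  v_{3} + v_{6} = v_{1} ; sig = (2;(1))
  • {5,7}:  v_{5} + v_{7} = v_{2} + v_{9} ; sig = (2;(1,1))
  • {6,7}:  v_{6} + v_{7} = v_{4} + v_{8} ; sig = (2;(1,1))
  • {1,7}:  v_{1} + v_{7} = v_{2} + v_{8} + 2·v_{9} ; sig = (2;(1,1,2))
  • {3,4}:  v_{3} + v_{4} = v_{2} + 2·v_{9} ; sig = (2;(1,2))
  • {3,7}:  v_{3} + v_{7} = 2·v_{2} + v_{8} + 3·v_{9} ; sig = (2;(1,2,3))
  • {2,6,9}:  v_{2} + v_{6} + v_{9} = 0 ; sig = (3;())
  • {4,5,8}:  v_{4} + v_{5} + v_{8} = 0 ; sig = (3;())
  • {1,2,9}:  v_{1} + v_{2} + v_{9} = v_{3} ; sig = (3;(1))
  • {5,8,9}:  v_{5} + v_{8} + v_{9} = v_{1} ; sig = (3;(1))
  • {1,2,6}:  v_{1} + v_{2} + v_{6} = v_{5} + v_{8} ; sig = (3;(1,1))
  • {3,5,8}:  v_{3} + v_{5} + v_{8} = 2·v_{1} + v_{2} ; sig = (3;(1,2))
  • {2,4,8,9}:  v_{2} + v_{4} + v_{8} + v_{9} = v_{7} ; sig = (4;(1))

Sorted signature multiset PRS(X):
{ (2;(1)) ×2,  (2;(1,1)) ×2,  (2;(1,1,2)),  (2;(1,2)),  (2;(1,2,3)),  (3;()) ×2,  (3;(1)) ×2,  (3;(1,1)),  (3;(1,2)),  (4;(1)) }


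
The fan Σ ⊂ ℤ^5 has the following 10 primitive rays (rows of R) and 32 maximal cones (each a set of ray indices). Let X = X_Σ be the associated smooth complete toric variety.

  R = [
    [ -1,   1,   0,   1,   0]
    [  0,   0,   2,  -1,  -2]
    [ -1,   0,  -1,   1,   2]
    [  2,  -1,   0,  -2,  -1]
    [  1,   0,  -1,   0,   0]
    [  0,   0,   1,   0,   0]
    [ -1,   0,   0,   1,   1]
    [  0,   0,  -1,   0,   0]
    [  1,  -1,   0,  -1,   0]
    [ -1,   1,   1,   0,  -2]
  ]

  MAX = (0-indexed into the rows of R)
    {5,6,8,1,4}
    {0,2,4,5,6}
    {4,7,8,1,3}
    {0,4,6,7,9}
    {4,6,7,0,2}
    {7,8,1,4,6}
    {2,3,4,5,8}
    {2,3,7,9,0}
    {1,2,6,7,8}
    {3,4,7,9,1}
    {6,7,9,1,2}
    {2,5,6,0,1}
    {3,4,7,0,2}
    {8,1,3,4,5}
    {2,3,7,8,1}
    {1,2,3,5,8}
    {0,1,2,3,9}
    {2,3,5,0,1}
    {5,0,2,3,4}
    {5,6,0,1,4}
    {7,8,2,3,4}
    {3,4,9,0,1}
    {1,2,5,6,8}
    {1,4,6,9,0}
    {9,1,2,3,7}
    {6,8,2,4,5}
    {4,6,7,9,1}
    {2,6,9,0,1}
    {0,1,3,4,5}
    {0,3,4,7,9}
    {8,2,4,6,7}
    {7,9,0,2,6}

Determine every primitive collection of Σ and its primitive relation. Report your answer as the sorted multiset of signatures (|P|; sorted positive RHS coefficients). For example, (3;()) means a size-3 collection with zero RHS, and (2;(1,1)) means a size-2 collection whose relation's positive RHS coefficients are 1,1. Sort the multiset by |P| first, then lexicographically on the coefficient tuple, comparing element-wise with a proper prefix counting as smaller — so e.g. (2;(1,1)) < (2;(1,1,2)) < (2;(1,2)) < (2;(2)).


Minimal non-faces — 8 found among 10 rays, 32 max cones:

  • {0,8}:  v_{0} + v_{8} = 0  so sig = (2;())
  • {5,7}:  v_{5} + v_{7} = 0  so sig = (2;())
  • {3,6}:  v_{3} + v_{6} = v_{8}  so sig = (2;(1))
  • {5,9}:  v_{5} + v_{9} = v_{0} + v_{1}  so sig = (2;(1,1))
  • {8,9}:  v_{8} + v_{9} = v_{1} + v_{7}  so sig = (2;(1,1))
  • {1,2,4}:  v_{1} + v_{2} + v_{4} = 0  so sig = (3;())
  • {0,1,7}:  v_{0} + v_{1} + v_{7} = v_{9}  so sig = (3;(1))
  • {2,4,9}:  v_{2} + v_{4} + v_{9} = v_{0} + v_{7}  so sig = (3;(1,1))

Hence PRS(X_Σ) =
    |P|=2: 5 collections, coeffs (), (), (1), (1,1), (1,1)
    |P|=3: 3 collections, coeffs (), (1), (1,1)


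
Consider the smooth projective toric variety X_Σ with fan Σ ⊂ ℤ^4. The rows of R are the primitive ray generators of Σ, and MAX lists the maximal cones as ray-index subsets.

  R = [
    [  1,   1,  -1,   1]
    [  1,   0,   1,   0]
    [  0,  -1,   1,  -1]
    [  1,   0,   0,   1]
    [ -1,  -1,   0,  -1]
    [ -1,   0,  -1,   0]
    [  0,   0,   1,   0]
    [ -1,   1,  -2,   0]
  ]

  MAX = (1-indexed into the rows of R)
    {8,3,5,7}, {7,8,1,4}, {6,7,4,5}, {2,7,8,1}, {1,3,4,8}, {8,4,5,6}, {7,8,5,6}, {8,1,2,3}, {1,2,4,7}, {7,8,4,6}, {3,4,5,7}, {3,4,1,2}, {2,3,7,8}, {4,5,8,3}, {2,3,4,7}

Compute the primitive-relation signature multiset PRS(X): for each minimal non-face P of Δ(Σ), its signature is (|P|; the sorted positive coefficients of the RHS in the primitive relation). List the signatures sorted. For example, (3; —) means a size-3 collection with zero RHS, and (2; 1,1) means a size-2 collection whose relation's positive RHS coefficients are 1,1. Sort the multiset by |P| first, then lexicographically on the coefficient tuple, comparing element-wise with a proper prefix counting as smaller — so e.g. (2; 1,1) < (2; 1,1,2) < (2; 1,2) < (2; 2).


9 collections generate NE(X_Σ); each relation:

  • {2,6}:  v_{2} + v_{6} = 0 ; sig = (2; —)
  • {2,5}:  v_{2} + v_{5} = v_{3} ; sig = (2; 1)
  • {3,6}:  v_{3} + v_{6} = v_{5} ; sig = (2; 1)
  • {1,6}:  v_{1} + v_{6} = v_{4} + v_{8} ; sig = (2; 1,1)
  • {1,5}:  v_{1} + v_{5} = v_{3} + v_{4} + v_{8} ; sig = (2; 1,1,1)
  • {1,3,7}:  v_{1} + v_{3} + v_{7} = v_{2} ; sig = (3; 1)
  • {2,4,8}:  v_{2} + v_{4} + v_{8} = v_{1} ; sig = (3; 1)
  • {3,4,7,8}:  v_{3} + v_{4} + v_{7} + v_{8} = 0 ; sig = (4; —)
  • {4,5,7,8}:  v_{4} + v_{5} + v_{7} + v_{8} = v_{6} ; sig = (4; 1)

so the primitive-relation signature multiset is
[(2; —), (2; 1), (2; 1), (2; 1,1), (2; 1,1,1), (3; 1), (3; 1), (4; —), (4; 1)]


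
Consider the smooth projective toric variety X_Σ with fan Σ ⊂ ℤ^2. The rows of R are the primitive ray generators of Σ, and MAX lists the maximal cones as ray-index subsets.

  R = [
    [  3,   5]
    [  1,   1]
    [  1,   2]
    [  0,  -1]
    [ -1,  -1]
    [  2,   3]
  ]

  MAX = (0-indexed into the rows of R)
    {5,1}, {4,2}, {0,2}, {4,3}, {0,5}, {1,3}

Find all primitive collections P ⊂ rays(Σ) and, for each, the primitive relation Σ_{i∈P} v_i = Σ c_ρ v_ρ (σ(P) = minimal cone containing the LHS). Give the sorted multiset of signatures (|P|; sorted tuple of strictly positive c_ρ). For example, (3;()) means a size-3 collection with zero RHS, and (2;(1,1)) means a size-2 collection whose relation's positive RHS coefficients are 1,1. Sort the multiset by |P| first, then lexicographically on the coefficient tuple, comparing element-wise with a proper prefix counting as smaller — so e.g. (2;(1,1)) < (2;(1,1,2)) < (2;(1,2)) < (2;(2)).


9 minimal non-faces of Δ(Σ) (on 6 rays):

  • {1,4}:  v_{1} + v_{4} = 0  ⇒ sig = (2;())
  • {1,2}:  v_{1} + v_{2} = v_{5}  ⇒ sig = (2;(1))
  • {2,3}:  v_{2} + v_{3} = v_{1}  ⇒ sig = (2;(1))
  • {2,5}:  v_{2} + v_{5} = v_{0}  ⇒ sig = (2;(1))
  • {4,5}:  v_{4} + v_{5} = v_{2}  ⇒ sig = (2;(1))
  • {0,3}:  v_{0} + v_{3} = v_{1} + v_{5}  ⇒ sig = (2;(1,1))
  • {0,1}:  v_{0} + v_{1} = 2·v_{5}  ⇒ sig = (2;(2))
  • {0,4}:  v_{0} + v_{4} = 2·v_{2}  ⇒ sig = (2;(2))
  • {3,5}:  v_{3} + v_{5} = 2·v_{1}  ⇒ sig = (2;(2))

Hence PRS(X_Σ) =
    (2;())
    (2;(1))
    (2;(1))
    (2;(1))
    (2;(1))
    (2;(1,1))
    (2;(2))
    (2;(2))
    (2;(2))


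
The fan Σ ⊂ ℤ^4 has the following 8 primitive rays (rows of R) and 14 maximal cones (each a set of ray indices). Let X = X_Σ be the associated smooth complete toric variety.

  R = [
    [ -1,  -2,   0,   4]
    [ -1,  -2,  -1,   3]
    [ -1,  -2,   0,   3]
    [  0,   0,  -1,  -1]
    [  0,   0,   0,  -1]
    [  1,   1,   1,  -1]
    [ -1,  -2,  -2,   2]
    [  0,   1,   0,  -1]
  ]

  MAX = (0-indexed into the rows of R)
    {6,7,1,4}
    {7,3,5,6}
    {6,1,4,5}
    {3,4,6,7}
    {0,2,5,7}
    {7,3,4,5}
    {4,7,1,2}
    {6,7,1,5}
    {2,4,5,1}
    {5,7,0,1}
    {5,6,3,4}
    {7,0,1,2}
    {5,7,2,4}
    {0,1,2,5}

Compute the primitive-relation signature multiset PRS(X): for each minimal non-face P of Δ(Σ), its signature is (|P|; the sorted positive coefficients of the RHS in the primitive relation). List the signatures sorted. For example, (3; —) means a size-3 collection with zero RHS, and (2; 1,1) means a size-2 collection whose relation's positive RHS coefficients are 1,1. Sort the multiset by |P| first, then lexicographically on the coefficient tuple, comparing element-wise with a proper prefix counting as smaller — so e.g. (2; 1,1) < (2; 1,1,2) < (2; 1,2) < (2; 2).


Minimal non-faces — 9 found among 8 rays, 14 max cones:

  P={0,3}:  v_{0} + v_{3} = v_{1}  →  sig = (2; 1)
  P={0,4}:  v_{0} + v_{4} = v_{2}  →  sig = (2; 1)
  P={1,3}:  v_{1} + v_{3} = v_{6}  →  sig = (2; 1)
  P={2,3}:  v_{2} + v_{3} = v_{1} + v_{4}  →  sig = (2; 1,1)
  P={2,6}:  v_{2} + v_{6} = 2·v_{1} + v_{4}  →  sig = (2; 1,2)
  P={0,6}:  v_{0} + v_{6} = 2·v_{1}  →  sig = (2; 2)
  P={1,4,5,7}:  v_{1} + v_{4} + v_{5} + v_{7} = 0  →  sig = (4; —)
  P={1,2,5,7}:  v_{1} + v_{2} + v_{5} + v_{7} = v_{0}  →  sig = (4; 1)
  P={4,5,6,7}:  v_{4} + v_{5} + v_{6} + v_{7} = v_{3}  →  sig = (4; 1)

Hence PRS(X_Σ) =
    (2; 1)
    (2; 1)
    (2; 1)
    (2; 1,1)
    (2; 1,2)
    (2; 2)
    (4; —)
    (4; 1)
    (4; 1)


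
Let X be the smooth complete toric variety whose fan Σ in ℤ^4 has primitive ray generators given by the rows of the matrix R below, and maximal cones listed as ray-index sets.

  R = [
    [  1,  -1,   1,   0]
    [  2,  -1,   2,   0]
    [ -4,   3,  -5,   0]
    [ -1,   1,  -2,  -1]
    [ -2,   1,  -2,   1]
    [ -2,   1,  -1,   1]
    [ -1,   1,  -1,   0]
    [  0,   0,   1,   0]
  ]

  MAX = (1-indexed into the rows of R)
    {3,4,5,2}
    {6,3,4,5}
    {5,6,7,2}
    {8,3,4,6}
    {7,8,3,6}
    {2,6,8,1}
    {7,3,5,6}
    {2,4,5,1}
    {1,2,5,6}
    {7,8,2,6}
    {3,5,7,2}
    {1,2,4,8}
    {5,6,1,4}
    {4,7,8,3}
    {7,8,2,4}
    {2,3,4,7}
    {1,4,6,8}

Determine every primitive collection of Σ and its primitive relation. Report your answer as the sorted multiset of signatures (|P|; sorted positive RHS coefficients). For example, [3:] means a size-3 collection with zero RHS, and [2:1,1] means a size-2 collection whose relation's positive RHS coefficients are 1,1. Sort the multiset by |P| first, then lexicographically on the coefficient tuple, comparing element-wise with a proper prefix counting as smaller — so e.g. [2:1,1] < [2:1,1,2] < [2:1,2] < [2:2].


Minimal non-faces — 8 found among 8 rays, 17 max cones:

  {1,7}:  v_{1} + v_{7} = 0 — sig = [2:]
  {5,8}:  v_{5} + v_{8} = v_{6} — sig = [2:1]
  {1,3}:  v_{1} + v_{3} = v_{4} + v_{5} — sig = [2:1,1]
  {2,4,6}:  v_{2} + v_{4} + v_{6} = v_{7} — sig = [3:1]
  {4,5,7}:  v_{4} + v_{5} + v_{7} = v_{3} — sig = [3:1]
  {4,6,7}:  v_{4} + v_{6} + v_{7} = v_{3} + v_{8} — sig = [3:1,1]
  {2,3,6}:  v_{2} + v_{3} + v_{6} = v_{5} + 2·v_{7} — sig = [3:1,2]
  {2,3,8}:  v_{2} + v_{3} + v_{8} = 2·v_{7} — sig = [3:2]

Hence PRS(X_Σ) =
{ [2:],  [2:1],  [2:1,1],  [3:1] ×2,  [3:1,1],  [3:1,2],  [3:2] }


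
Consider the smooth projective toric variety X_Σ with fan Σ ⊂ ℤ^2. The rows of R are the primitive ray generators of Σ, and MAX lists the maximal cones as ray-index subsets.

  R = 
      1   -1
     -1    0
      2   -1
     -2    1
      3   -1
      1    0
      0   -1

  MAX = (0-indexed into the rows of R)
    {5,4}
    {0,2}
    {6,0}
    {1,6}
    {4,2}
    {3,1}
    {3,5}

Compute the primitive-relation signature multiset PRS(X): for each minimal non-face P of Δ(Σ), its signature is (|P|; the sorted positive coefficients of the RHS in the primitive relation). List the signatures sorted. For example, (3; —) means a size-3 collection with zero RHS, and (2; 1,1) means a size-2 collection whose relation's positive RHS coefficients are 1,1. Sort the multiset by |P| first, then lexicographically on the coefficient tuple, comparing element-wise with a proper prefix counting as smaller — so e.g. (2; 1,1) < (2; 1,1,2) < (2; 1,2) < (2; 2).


Minimal non-faces — 14 found among 7 rays, 7 max cones:

  P = {1,5}:  v_{1} + v_{5} = 0  so sig = (2; —)
  P = {2,3}:  v_{2} + v_{3} = 0  so sig = (2; —)
  P = {0,1}:  v_{0} + v_{1} = v_{6}  so sig = (2; 1)
  P = {0,3}:  v_{0} + v_{3} = v_{1}  so sig = (2; 1)
  P = {0,5}:  v_{0} + v_{5} = v_{2}  so sig = (2; 1)
  P = {1,2}:  v_{1} + v_{2} = v_{0}  so sig = (2; 1)
  P = {1,4}:  v_{1} + v_{4} = v_{2}  so sig = (2; 1)
  P = {2,5}:  v_{2} + v_{5} = v_{4}  so sig = (2; 1)
  P = {3,4}:  v_{3} + v_{4} = v_{5}  so sig = (2; 1)
  P = {5,6}:  v_{5} + v_{6} = v_{0}  so sig = (2; 1)
  P = {4,6}:  v_{4} + v_{6} = v_{0} + v_{2}  so sig = (2; 1,1)
  P = {0,4}:  v_{0} + v_{4} = 2·v_{2}  so sig = (2; 2)
  P = {2,6}:  v_{2} + v_{6} = 2·v_{0}  so sig = (2; 2)
  P = {3,6}:  v_{3} + v_{6} = 2·v_{1}  so sig = (2; 2)

Hence PRS(X_Σ) =
[(2; —), (2; —), (2; 1), (2; 1), (2; 1), (2; 1), (2; 1), (2; 1), (2; 1), (2; 1), (2; 1,1), (2; 2), (2; 2), (2; 2)]


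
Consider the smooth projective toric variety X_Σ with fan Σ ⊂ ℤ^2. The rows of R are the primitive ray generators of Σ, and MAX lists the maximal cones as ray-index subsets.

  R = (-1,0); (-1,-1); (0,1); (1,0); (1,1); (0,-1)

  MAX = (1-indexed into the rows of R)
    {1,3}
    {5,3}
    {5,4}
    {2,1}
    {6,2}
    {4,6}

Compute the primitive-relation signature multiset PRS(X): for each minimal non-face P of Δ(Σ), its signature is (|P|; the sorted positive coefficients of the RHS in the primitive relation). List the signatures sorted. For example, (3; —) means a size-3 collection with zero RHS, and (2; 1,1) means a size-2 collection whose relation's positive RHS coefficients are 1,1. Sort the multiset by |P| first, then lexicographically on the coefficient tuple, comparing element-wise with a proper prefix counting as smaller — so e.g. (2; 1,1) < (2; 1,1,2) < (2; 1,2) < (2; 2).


Minimal non-faces — 9 found among 6 rays, 6 max cones:

  P = {1,4}:  v_{1} + v_{4} = 0  ⟹  sig = (2; —)
  P = {2,5}:  v_{2} + v_{5} = 0  ⟹  sig = (2; —)
  P = {3,6}:  v_{3} + v_{6} = 0  ⟹  sig = (2; —)
  P = {1,5}:  v_{1} + v_{5} = v_{3}  ⟹  sig = (2; 1)
  P = {1,6}:  v_{1} + v_{6} = v_{2}  ⟹  sig = (2; 1)
  P = {2,3}:  v_{2} + v_{3} = v_{1}  ⟹  sig = (2; 1)
  P = {2,4}:  v_{2} + v_{4} = v_{6}  ⟹  sig = (2; 1)
  P = {3,4}:  v_{3} + v_{4} = v_{5}  ⟹  sig = (2; 1)
  P = {5,6}:  v_{5} + v_{6} = v_{4}  ⟹  sig = (2; 1)

Sorted signature multiset PRS(X):
    |P|=2: 9 collections, coeffs (), (), (), (1), (1), (1), (1), (1), (1)


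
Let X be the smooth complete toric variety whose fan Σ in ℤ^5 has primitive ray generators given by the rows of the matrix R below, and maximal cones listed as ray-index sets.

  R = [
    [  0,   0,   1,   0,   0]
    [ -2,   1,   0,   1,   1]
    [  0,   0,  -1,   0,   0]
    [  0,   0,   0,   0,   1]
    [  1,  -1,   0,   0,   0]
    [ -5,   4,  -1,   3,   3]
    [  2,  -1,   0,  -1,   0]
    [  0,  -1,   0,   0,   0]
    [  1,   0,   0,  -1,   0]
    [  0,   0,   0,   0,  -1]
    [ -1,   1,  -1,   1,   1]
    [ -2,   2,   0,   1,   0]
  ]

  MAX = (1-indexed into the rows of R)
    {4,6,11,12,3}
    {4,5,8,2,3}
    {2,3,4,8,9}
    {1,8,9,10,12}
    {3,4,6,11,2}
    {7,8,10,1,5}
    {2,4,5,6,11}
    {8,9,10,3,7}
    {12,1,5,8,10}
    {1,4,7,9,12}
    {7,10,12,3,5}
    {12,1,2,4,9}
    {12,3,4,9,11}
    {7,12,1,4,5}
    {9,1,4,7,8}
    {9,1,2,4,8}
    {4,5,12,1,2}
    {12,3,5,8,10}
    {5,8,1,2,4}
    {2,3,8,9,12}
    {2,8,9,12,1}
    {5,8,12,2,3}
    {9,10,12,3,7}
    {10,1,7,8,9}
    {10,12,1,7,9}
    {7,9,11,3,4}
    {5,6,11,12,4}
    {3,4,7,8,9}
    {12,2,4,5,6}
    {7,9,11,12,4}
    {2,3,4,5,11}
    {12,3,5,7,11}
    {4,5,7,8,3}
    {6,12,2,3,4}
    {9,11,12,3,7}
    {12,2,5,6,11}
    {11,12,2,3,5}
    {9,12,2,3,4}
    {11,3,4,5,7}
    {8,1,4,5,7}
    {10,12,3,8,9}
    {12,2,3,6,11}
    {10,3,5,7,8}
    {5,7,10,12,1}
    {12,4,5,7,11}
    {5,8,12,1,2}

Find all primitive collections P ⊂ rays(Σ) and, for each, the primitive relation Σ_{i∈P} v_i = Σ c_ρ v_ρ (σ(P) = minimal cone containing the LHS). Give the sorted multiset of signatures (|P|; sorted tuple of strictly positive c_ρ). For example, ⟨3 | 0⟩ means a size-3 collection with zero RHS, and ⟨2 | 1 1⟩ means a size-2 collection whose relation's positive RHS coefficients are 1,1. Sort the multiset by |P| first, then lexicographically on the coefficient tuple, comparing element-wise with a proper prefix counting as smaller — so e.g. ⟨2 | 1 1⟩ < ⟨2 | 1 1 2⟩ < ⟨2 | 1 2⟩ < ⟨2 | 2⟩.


Σ has 20 primitive collections:

  P={1,3}:  v_{1} + v_{3} = 0  →  sig = ⟨2 | 0⟩
  P={4,10}:  v_{4} + v_{10} = 0  →  sig = ⟨2 | 0⟩
  P={2,7}:  v_{2} + v_{7} = v_{4}  →  sig = ⟨2 | 1⟩
  P={5,9}:  v_{5} + v_{9} = v_{7}  →  sig = ⟨2 | 1⟩
  P={2,10}:  v_{2} + v_{10} = v_{8} + v_{12}  →  sig = ⟨2 | 1 1⟩
  P={1,11}:  v_{1} + v_{11} = v_{4} + v_{5} + v_{12}  →  sig = ⟨2 | 1 1 1⟩
  P={6,10}:  v_{6} + v_{10} = v_{2} + v_{11} + v_{12}  →  sig = ⟨2 | 1 1 1⟩
  P={8,11}:  v_{8} + v_{11} = v_{2} + v_{3} + v_{5}  →  sig = ⟨2 | 1 1 1⟩
  P={10,11}:  v_{10} + v_{11} = v_{3} + v_{5} + v_{12}  →  sig = ⟨2 | 1 1 1⟩
  P={6,7}:  v_{6} + v_{7} = 2·v_{4} + v_{11} + v_{12}  →  sig = ⟨2 | 1 1 2⟩
  P={1,6}:  v_{1} + v_{6} = v_{2} + 2·v_{4} + v_{5} + 2·v_{12}  →  sig = ⟨2 | 1 1 2 2⟩
  P={6,8}:  v_{6} + v_{8} = 2·v_{2} + v_{11}  →  sig = ⟨2 | 1 2⟩
  P={6,9}:  v_{6} + v_{9} = v_{3} + 3·v_{4} + 2·v_{12}  →  sig = ⟨2 | 1 2 3⟩
  P={7,8,12}:  v_{7} + v_{8} + v_{12} = 0  →  sig = ⟨3 | 0⟩
  P={4,8,12}:  v_{4} + v_{8} + v_{12} = v_{2}  →  sig = ⟨3 | 1⟩
  P={2,9,11}:  v_{2} + v_{9} + v_{11} = v_{3} + 2·v_{4} + v_{12}  →  sig = ⟨3 | 1 1 2⟩
  P={3,5,6}:  v_{3} + v_{5} + v_{6} = v_{2} + 2·v_{11}  →  sig = ⟨3 | 1 2⟩
  P={2,4,11,12}:  v_{2} + v_{4} + v_{11} + v_{12} = v_{6}  →  sig = ⟨4 | 1⟩
  P={3,4,5,12}:  v_{3} + v_{4} + v_{5} + v_{12} = v_{11}  →  sig = ⟨4 | 1⟩
  P={3,4,7,12}:  v_{3} + v_{4} + v_{7} + v_{12} = v_{9} + v_{11}  →  sig = ⟨4 | 1 1⟩

Signatures (|P|; sorted positive RHS coefficients), sorted:
    ⟨2 | 0⟩
    ⟨2 | 0⟩
    ⟨2 | 1⟩
    ⟨2 | 1⟩
    ⟨2 | 1 1⟩
    ⟨2 | 1 1 1⟩
    ⟨2 | 1 1 1⟩
    ⟨2 | 1 1 1⟩
    ⟨2 | 1 1 1⟩
    ⟨2 | 1 1 2⟩
    ⟨2 | 1 1 2 2⟩
    ⟨2 | 1 2⟩
    ⟨2 | 1 2 3⟩
    ⟨3 | 0⟩
    ⟨3 | 1⟩
    ⟨3 | 1 1 2⟩
    ⟨3 | 1 2⟩
    ⟨4 | 1⟩
    ⟨4 | 1⟩
    ⟨4 | 1 1⟩


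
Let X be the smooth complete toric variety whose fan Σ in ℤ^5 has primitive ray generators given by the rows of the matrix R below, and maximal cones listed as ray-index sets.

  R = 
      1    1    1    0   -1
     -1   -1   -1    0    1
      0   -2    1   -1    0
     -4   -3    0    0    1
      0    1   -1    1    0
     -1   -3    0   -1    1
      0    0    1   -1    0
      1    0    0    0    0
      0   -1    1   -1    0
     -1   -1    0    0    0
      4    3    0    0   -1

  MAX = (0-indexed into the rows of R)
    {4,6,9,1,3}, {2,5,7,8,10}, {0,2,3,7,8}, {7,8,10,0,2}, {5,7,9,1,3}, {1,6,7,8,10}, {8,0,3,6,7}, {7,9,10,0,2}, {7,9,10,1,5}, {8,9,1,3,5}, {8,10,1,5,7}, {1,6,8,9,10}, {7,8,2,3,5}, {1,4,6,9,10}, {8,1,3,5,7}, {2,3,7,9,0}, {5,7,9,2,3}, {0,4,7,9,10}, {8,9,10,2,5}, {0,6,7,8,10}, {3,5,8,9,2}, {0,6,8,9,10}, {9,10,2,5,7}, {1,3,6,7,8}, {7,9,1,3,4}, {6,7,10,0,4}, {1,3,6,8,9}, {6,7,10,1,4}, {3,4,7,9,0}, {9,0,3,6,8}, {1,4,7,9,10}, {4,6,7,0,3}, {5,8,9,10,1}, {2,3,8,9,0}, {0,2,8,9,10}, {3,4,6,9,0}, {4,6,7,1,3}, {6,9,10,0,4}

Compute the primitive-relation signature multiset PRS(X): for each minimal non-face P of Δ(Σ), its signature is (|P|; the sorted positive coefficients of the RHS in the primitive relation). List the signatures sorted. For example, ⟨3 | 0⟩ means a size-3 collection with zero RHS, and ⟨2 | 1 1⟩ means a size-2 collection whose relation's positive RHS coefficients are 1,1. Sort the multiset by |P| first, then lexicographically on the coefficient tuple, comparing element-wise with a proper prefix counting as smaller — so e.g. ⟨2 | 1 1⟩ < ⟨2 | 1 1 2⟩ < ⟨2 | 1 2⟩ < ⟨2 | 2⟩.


The 11 primitive collections of Σ (r=11, n=5):

  P={0,1}:  v_{0} + v_{1} = 0  →  sig = ⟨2 | 0⟩
  P={3,10}:  v_{3} + v_{10} = 0  →  sig = ⟨2 | 0⟩
  P={4,8}:  v_{4} + v_{8} = 0  →  sig = ⟨2 | 0⟩
  P={0,5}:  v_{0} + v_{5} = v_{2}  →  sig = ⟨2 | 1⟩
  P={1,2}:  v_{1} + v_{2} = v_{5}  →  sig = ⟨2 | 1⟩
  P={2,4}:  v_{2} + v_{4} = v_{7} + v_{9}  →  sig = ⟨2 | 1 1⟩
  P={4,5}:  v_{4} + v_{5} = v_{1} + v_{7} + v_{9}  →  sig = ⟨2 | 1 1 1⟩
  P={5,6}:  v_{5} + v_{6} = v_{1} + 2·v_{8}  →  sig = ⟨2 | 1 2⟩
  P={2,6}:  v_{2} + v_{6} = 2·v_{8}  →  sig = ⟨2 | 2⟩
  P={6,7,9}:  v_{6} + v_{7} + v_{9} = v_{8}  →  sig = ⟨3 | 1⟩
  P={7,8,9}:  v_{7} + v_{8} + v_{9} = v_{2}  →  sig = ⟨3 | 1⟩

so the primitive-relation signature multiset is
    ⟨2 | 0⟩
    ⟨2 | 0⟩
    ⟨2 | 0⟩
    ⟨2 | 1⟩
    ⟨2 | 1⟩
    ⟨2 | 1 1⟩
    ⟨2 | 1 1 1⟩
    ⟨2 | 1 2⟩
    ⟨2 | 2⟩
    ⟨3 | 1⟩
    ⟨3 | 1⟩


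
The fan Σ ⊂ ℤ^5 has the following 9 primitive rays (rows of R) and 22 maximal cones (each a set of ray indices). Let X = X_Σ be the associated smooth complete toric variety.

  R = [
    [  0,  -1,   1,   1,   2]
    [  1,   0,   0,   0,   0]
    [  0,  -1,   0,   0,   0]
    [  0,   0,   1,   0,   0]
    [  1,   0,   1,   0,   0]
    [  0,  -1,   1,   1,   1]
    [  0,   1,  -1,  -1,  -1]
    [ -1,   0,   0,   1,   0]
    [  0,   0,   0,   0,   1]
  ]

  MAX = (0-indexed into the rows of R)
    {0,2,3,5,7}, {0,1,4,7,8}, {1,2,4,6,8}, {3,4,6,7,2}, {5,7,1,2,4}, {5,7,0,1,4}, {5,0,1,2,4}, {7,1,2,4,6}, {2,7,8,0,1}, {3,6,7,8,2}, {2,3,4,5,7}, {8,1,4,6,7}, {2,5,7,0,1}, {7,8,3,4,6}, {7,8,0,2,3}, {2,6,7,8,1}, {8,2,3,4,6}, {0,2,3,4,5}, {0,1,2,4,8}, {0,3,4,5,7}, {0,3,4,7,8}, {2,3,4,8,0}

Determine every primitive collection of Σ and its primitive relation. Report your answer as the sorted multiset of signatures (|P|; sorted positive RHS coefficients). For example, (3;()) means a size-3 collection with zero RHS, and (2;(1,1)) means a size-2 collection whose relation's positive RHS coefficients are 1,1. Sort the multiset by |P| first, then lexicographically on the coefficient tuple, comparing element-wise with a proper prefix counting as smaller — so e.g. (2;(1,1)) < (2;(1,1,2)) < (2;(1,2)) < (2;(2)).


Minimal non-faces — 6 found among 9 rays, 22 max cones:

  • {5,6}:  v_{5} + v_{6} = 0 ; sig = (2;())
  • {0,6}:  v_{0} + v_{6} = v_{8} ; sig = (2;(1))
  • {1,3}:  v_{1} + v_{3} = v_{4} ; sig = (2;(1))
  • {5,8}:  v_{5} + v_{8} = v_{0} ; sig = (2;(1))
  • {2,4,7,8}:  v_{2} + v_{4} + v_{7} + v_{8} = v_{5} ; sig = (4;(1))
  • {0,2,4,7}:  v_{0} + v_{2} + v_{4} + v_{7} = 2·v_{5} ; sig = (4;(2))

Signatures (|P|; sorted positive RHS coefficients), sorted:
[(2;()), (2;(1)), (2;(1)), (2;(1)), (4;(1)), (4;(2))]


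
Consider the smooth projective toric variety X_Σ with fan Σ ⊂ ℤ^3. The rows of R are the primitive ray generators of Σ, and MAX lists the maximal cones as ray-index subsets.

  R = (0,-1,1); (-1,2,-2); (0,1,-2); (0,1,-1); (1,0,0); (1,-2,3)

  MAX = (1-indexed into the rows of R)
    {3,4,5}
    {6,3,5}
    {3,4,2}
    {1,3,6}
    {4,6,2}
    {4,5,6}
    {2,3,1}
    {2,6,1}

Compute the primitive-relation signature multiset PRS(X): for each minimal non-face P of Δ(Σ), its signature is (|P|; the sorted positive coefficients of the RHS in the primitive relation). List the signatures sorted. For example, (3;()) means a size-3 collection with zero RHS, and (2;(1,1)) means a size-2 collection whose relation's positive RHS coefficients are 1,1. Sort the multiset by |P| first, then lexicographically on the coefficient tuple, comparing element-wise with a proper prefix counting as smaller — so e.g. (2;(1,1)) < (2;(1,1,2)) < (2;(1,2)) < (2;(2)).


5 minimal non-faces of Δ(Σ) (on 6 rays):

  • {1,4}:  v_{1} + v_{4} = 0 ; sig = (2;())
  • {1,5}:  v_{1} + v_{5} = v_{3} + v_{6} ; sig = (2;(1,1))
  • {2,5}:  v_{2} + v_{5} = 2·v_{4} ; sig = (2;(2))
  • {2,3,6}:  v_{2} + v_{3} + v_{6} = v_{4} ; sig = (3;(1))
  • {3,4,6}:  v_{3} + v_{4} + v_{6} = v_{5} ; sig = (3;(1))

so the primitive-relation signature multiset is
    |P|=2: 3 collections, coeffs (), (1,1), (2)
    |P|=3: 2 collections, coeffs (1), (1)


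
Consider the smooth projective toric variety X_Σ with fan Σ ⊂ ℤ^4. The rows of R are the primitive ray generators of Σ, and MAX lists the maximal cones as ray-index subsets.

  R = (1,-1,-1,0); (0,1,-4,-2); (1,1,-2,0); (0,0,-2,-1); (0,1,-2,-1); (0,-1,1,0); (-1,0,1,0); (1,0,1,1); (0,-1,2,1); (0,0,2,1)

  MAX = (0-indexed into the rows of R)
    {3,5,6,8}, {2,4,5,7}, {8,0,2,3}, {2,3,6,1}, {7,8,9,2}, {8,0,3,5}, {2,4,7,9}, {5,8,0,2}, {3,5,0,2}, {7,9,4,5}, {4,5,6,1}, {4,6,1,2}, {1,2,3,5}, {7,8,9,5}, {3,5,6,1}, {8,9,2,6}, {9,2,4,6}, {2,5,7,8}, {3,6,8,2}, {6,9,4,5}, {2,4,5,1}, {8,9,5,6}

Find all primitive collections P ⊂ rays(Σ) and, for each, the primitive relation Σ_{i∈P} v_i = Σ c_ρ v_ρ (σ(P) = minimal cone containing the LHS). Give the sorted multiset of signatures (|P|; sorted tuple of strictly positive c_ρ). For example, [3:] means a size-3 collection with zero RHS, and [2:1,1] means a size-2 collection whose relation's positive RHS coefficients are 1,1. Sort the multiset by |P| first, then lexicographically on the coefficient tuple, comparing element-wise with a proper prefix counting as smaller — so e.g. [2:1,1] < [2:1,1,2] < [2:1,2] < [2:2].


The 16 primitive collections of Σ (r=10, n=4):

  • {3,9}:  v_{3} + v_{9} = 0  so sig = [2:]
  • {4,8}:  v_{4} + v_{8} = 0  so sig = [2:]
  • {1,8}:  v_{1} + v_{8} = v_{3}  so sig = [2:1]
  • {1,9}:  v_{1} + v_{9} = v_{4}  so sig = [2:1]
  • {3,4}:  v_{3} + v_{4} = v_{1}  so sig = [2:1]
  • {6,7}:  v_{6} + v_{7} = v_{9}  so sig = [2:1]
  • {0,6}:  v_{0} + v_{6} = v_{3} + v_{8}  so sig = [2:1,1]
  • {3,7}:  v_{3} + v_{7} = v_{2} + v_{5}  so sig = [2:1,1]
  • {0,4}:  v_{0} + v_{4} = v_{2} + v_{3} + v_{5}  so sig = [2:1,1,1]
  • {0,9}:  v_{0} + v_{9} = v_{2} + v_{5} + v_{8}  so sig = [2:1,1,1]
  • {1,7}:  v_{1} + v_{7} = v_{2} + v_{4} + v_{5}  so sig = [2:1,1,1]
  • {0,1}:  v_{0} + v_{1} = v_{2} + 2·v_{3} + v_{5}  so sig = [2:1,1,2]
  • {0,7}:  v_{0} + v_{7} = 2·v_{2} + 2·v_{5} + v_{8}  so sig = [2:1,2,2]
  • {2,5,6}:  v_{2} + v_{5} + v_{6} = 0  so sig = [3:]
  • {2,5,9}:  v_{2} + v_{5} + v_{9} = v_{7}  so sig = [3:1]
  • {2,3,5,8}:  v_{2} + v_{3} + v_{5} + v_{8} = v_{0}  so sig = [4:1]

Hence PRS(X_Σ) =
{ [2:] ×2,  [2:1] ×4,  [2:1,1] ×2,  [2:1,1,1] ×3,  [2:1,1,2],  [2:1,2,2],  [3:],  [3:1],  [4:1] }


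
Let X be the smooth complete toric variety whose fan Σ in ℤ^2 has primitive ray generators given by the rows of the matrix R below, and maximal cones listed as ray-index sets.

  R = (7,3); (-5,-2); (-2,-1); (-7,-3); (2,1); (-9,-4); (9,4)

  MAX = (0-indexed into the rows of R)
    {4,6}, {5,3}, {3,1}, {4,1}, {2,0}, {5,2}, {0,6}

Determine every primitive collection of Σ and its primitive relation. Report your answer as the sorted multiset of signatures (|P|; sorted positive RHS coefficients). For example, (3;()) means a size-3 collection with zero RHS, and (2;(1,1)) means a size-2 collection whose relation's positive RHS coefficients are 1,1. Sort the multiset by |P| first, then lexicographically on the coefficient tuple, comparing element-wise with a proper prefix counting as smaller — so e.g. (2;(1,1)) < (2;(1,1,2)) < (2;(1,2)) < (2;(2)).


14 collections generate NE(X_Σ); each relation:

  • {0,3}:  v_{0} + v_{3} = 0  ⇒ sig = (2;())
  • {2,4}:  v_{2} + v_{4} = 0  ⇒ sig = (2;())
  • {5,6}:  v_{5} + v_{6} = 0  ⇒ sig = (2;())
  • {0,1}:  v_{0} + v_{1} = v_{4}  ⇒ sig = (2;(1))
  • {0,4}:  v_{0} + v_{4} = v_{6}  ⇒ sig = (2;(1))
  • {0,5}:  v_{0} + v_{5} = v_{2}  ⇒ sig = (2;(1))
  • {1,2}:  v_{1} + v_{2} = v_{3}  ⇒ sig = (2;(1))
  • {2,3}:  v_{2} + v_{3} = v_{5}  ⇒ sig = (2;(1))
  • {2,6}:  v_{2} + v_{6} = v_{0}  ⇒ sig = (2;(1))
  • {3,4}:  v_{3} + v_{4} = v_{1}  ⇒ sig = (2;(1))
  • {3,6}:  v_{3} + v_{6} = v_{4}  ⇒ sig = (2;(1))
  • {4,5}:  v_{4} + v_{5} = v_{3}  ⇒ sig = (2;(1))
  • {1,5}:  v_{1} + v_{5} = 2·v_{3}  ⇒ sig = (2;(2))
  • {1,6}:  v_{1} + v_{6} = 2·v_{4}  ⇒ sig = (2;(2))

Signatures (|P|; sorted positive RHS coefficients), sorted:
    (2;())
    (2;())
    (2;())
    (2;(1))
    (2;(1))
    (2;(1))
    (2;(1))
    (2;(1))
    (2;(1))
    (2;(1))
    (2;(1))
    (2;(1))
    (2;(2))
    (2;(2))
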